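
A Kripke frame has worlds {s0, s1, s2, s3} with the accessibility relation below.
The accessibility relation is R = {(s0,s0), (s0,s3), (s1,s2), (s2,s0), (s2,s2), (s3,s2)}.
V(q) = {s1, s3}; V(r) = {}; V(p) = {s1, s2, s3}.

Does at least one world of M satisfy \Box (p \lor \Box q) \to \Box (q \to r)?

Yes

Recall that \Box ψ holds at a world iff ψ holds at every accessible world, and \Diamond ψ holds iff ψ holds at some accessible world.
Let φ = \Box (p \lor \Box q) \to \Box (q \to r). Evaluate φ at each world:
  s0 (successors {s0, s3}): φ is true.
  s1 (successors {s2}): φ is true.
  s2 (successors {s0, s2}): φ is true.
  s3 (successors {s2}): φ is true.
Detail at s0 (witness):
  At s0: \Box (p \lor \Box q) is false, \Box (q \to r) is false, so \Box (p \lor \Box q) \to \Box (q \to r) is true.
    At s0: \Box (p \lor \Box q) requires p \lor \Box q at every successor {s0, s3}.
      p \lor \Box q fails at s0, so \Box (p \lor \Box q) is false at s0.
    At s0: \Box (q \to r) requires q \to r at every successor {s0, s3}.
      q \to r fails at s3, so \Box (q \to r) is false at s0.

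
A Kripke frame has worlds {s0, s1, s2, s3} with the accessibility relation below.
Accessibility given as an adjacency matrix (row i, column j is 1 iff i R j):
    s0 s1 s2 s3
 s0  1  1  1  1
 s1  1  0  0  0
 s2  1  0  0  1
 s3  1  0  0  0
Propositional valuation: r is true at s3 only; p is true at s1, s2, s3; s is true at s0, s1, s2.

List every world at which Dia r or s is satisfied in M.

Let φ = Dia r or s. Evaluate φ at each world:
  s0 (successors {s0, s1, s2, s3}): φ is true.
  s1 (successors {s0}): φ is true.
  s2 (successors {s0, s3}): φ is true.
  s3 (successors {s0}): φ is false.
For instance, at s0:
  At s0: Dia r is true, s is true, so Dia r or s is true.
    At s0: Dia r requires r at some successor in {s0, s1, s2, s3}.
      r holds at s3, so Dia r is true at s0.
Satisfying worlds: {s0, s1, s2}

s0, s1, s2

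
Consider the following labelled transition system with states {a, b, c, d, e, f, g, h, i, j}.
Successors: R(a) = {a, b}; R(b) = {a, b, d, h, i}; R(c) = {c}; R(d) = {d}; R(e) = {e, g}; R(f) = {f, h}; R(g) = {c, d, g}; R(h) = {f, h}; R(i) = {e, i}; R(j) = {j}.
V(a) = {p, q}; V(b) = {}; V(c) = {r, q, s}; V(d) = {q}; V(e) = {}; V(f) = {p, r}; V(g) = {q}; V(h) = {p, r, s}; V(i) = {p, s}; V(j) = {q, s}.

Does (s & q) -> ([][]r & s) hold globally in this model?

No

Let φ = (s & q) -> ([][]r & s). Evaluate φ at each world:
  a (successors {a, b}): φ is true.
  b (successors {a, b, d, h, i}): φ is true.
  c (successors {c}): φ is true.
  d (successors {d}): φ is true.
  e (successors {e, g}): φ is true.
  f (successors {f, h}): φ is true.
  g (successors {c, d, g}): φ is true.
  h (successors {f, h}): φ is true.
  i (successors {e, i}): φ is true.
  j (successors {j}): φ is false.
Detail at j (counterexample):
  At j: s & q is true, [][]r & s is false, so (s & q) -> ([][]r & s) is false.
    At j: [][]r is false, s is true, so [][]r & s is false.
      At j: [][]r requires []r at every successor {j}.
        []r fails at j, so [][]r is false at j.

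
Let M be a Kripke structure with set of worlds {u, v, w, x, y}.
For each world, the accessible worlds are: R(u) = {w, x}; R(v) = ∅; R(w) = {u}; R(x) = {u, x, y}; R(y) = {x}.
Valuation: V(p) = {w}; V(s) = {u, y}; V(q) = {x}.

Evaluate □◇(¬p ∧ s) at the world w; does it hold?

Recall that □ψ holds at a world iff ψ holds at every accessible world, and ◇ψ holds iff ψ holds at some accessible world.
At w: □◇(¬p ∧ s) requires ◇(¬p ∧ s) at every successor {u}.
  ◇(¬p ∧ s) fails at u, so □◇(¬p ∧ s) is false at w.
    At u: ◇(¬p ∧ s) requires ¬p ∧ s at some successor in {w, x}.
      At w: ¬p ∧ s is false.
      At x: ¬p ∧ s is false.
    So ◇(¬p ∧ s) is false at u.

No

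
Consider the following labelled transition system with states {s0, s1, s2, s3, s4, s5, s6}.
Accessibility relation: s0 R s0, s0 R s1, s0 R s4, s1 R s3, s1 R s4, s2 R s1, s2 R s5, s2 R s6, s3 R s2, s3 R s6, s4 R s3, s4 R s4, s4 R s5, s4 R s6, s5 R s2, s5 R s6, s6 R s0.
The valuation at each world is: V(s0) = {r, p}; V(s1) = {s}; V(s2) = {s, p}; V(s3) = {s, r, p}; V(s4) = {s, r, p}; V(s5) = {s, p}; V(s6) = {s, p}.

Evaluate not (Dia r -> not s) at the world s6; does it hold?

At s6: Dia r -> not s is false, so not (Dia r -> not s) is true.
  At s6: Dia r is true, not s is false, so Dia r -> not s is false.
    At s6: Dia r requires r at some successor in {s0}.
      r holds at s0, so Dia r is true at s6.

Yes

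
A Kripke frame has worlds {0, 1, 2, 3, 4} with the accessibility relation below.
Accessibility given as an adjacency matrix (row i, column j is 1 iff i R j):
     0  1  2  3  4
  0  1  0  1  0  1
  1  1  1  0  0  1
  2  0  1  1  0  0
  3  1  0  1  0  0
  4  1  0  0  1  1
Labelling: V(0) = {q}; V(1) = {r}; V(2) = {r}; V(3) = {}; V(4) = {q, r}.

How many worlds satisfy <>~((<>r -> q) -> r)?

Recall that <>ψ holds at a world iff ψ holds at some accessible world.
Let φ = <>~((<>r -> q) -> r). Evaluate φ at each world:
  0 (successors {0, 2, 4}): φ is true.
  1 (successors {0, 1, 4}): φ is true.
  2 (successors {1, 2}): φ is false.
  3 (successors {0, 2}): φ is true.
  4 (successors {0, 3, 4}): φ is true.
For instance, at 3:
  At 3: <>~((<>r -> q) -> r) requires ~((<>r -> q) -> r) at some successor in {0, 2}.
    ~((<>r -> q) -> r) holds at 0, so <>~((<>r -> q) -> r) is true at 3.
      At 0: (<>r -> q) -> r is false, so ~((<>r -> q) -> r) is true.
Satisfying worlds: {0, 1, 3, 4}

4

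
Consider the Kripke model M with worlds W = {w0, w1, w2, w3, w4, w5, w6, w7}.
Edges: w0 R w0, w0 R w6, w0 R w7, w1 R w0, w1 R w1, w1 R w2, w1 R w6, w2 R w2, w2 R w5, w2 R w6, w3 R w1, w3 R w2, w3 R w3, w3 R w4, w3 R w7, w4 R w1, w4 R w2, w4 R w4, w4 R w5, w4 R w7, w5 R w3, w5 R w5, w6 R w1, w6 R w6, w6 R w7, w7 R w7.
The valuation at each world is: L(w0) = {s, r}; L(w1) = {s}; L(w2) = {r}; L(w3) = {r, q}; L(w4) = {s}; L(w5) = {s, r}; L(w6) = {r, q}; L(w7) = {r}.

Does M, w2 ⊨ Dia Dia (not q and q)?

At w2: Dia Dia (not q and q) requires Dia (not q and q) at some successor in {w2, w5, w6}.
  At w2: Dia (not q and q) is false.
  At w5: Dia (not q and q) is false.
  At w6: Dia (not q and q) is false.
So Dia Dia (not q and q) is false at w2.

No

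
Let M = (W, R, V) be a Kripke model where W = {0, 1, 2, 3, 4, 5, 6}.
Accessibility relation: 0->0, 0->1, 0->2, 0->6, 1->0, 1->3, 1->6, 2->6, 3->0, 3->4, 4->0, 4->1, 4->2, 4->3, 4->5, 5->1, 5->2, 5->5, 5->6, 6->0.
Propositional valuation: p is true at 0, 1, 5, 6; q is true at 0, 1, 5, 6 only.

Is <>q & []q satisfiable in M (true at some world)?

Let φ = <>q & []q. Evaluate φ at each world:
  0 (successors {0, 1, 2, 6}): φ is false.
  1 (successors {0, 3, 6}): φ is false.
  2 (successors {6}): φ is true.
  3 (successors {0, 4}): φ is false.
  4 (successors {0, 1, 2, 3, 5}): φ is false.
  5 (successors {1, 2, 5, 6}): φ is false.
  6 (successors {0}): φ is true.
Detail at 2 (witness):
  At 2: <>q is true, []q is true, so <>q & []q is true.
    At 2: <>q requires q at some successor in {6}.
      q holds at 6, so <>q is true at 2.
    At 2: []q requires q at every successor {6}.
      At 6: q is true.
    So []q is true at 2.

Yes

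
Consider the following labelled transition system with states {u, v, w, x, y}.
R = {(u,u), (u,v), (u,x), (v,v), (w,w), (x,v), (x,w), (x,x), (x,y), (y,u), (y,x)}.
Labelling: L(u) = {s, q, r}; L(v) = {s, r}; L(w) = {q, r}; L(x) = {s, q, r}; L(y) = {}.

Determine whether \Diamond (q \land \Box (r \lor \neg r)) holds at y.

At y: \Diamond (q \land \Box (r \lor \neg r)) requires q \land \Box (r \lor \neg r) at some successor in {u, x}.
  q \land \Box (r \lor \neg r) holds at u, so \Diamond (q \land \Box (r \lor \neg r)) is true at y.
    At u: q is true, \Box (r \lor \neg r) is true, so q \land \Box (r \lor \neg r) is true.
      At u: \Box (r \lor \neg r) requires r \lor \neg r at every successor {u, v, x}.
        At u: r \lor \neg r is true.
        At v: r \lor \neg r is true.
        At x: r \lor \neg r is true.
      So \Box (r \lor \neg r) is true at u.

Yes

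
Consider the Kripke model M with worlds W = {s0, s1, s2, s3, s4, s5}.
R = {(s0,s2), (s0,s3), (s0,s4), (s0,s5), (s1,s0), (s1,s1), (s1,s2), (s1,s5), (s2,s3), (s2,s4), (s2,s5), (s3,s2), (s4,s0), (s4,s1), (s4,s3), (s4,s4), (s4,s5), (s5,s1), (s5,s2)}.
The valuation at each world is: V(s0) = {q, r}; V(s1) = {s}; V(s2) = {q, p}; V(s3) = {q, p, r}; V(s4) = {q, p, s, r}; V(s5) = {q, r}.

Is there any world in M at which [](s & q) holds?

No

Let φ = [](s & q). Evaluate φ at each world:
  s0 (successors {s2, s3, s4, s5}): φ is false.
  s1 (successors {s0, s1, s2, s5}): φ is false.
  s2 (successors {s3, s4, s5}): φ is false.
  s3 (successors {s2}): φ is false.
  s4 (successors {s0, s1, s3, s4, s5}): φ is false.
  s5 (successors {s1, s2}): φ is false.
For instance, at s2:
  At s2: [](s & q) requires s & q at every successor {s3, s4, s5}.
    s & q fails at s3, so [](s & q) is false at s2.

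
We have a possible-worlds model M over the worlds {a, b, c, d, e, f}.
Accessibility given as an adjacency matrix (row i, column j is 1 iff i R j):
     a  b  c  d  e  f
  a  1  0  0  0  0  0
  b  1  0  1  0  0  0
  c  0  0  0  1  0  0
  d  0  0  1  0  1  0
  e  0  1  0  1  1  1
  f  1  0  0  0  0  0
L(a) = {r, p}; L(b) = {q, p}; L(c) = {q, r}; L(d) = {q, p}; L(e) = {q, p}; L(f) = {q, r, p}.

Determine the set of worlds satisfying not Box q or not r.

a, b, d, e, f

Let φ = not Box q or not r. Evaluate φ at each world:
  a (successors {a}): φ is true.
  b (successors {a, c}): φ is true.
  c (successors {d}): φ is false.
  d (successors {c, e}): φ is true.
  e (successors {b, d, e, f}): φ is true.
  f (successors {a}): φ is true.
For instance, at e:
  At e: not Box q is false, not r is true, so not Box q or not r is true.
    At e: Box q is true, so not Box q is false.
      At e: Box q requires q at every successor {b, d, e, f}.
        At b: q is true.
        At d: q is true.
        At e: q is true.
        At f: q is true.
      So Box q is true at e.
Satisfying worlds: {a, b, d, e, f}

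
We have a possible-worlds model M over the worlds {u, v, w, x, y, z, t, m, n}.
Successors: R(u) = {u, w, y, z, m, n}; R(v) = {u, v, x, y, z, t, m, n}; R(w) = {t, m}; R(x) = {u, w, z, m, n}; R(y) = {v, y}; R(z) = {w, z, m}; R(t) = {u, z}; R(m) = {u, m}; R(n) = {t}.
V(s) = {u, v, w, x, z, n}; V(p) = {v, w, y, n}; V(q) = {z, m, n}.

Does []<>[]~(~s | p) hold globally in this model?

Recall that []ψ holds at a world iff ψ holds at every accessible world, and <>ψ holds iff ψ holds at some accessible world.
Let φ = []<>[]~(~s | p). Evaluate φ at each world:
  u (successors {u, w, y, z, m, n}): φ is false.
  v (successors {u, v, x, y, z, t, m, n}): φ is false.
  w (successors {t, m}): φ is false.
  x (successors {u, w, z, m, n}): φ is false.
  y (successors {v, y}): φ is false.
  z (successors {w, z, m}): φ is false.
  t (successors {u, z}): φ is false.
  m (successors {u, m}): φ is false.
  n (successors {t}): φ is false.
Detail at u (counterexample):
  At u: []<>[]~(~s | p) requires <>[]~(~s | p) at every successor {u, w, y, z, m, n}.
    <>[]~(~s | p) fails at u, so []<>[]~(~s | p) is false at u.
      At u: <>[]~(~s | p) requires []~(~s | p) at some successor in {u, w, y, z, m, n}.
        At u: []~(~s | p) is false.
        At w: []~(~s | p) is false.
        At y: []~(~s | p) is false.
        At z: []~(~s | p) is false.
        At m: []~(~s | p) is false.
        At n: []~(~s | p) is false.
      So <>[]~(~s | p) is false at u.

No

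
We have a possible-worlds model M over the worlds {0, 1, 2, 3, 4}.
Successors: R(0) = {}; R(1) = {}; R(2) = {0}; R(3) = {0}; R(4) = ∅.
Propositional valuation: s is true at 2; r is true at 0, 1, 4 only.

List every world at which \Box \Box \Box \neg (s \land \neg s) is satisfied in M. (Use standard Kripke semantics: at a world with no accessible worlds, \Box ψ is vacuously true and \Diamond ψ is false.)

0, 1, 2, 3, 4

Let φ = \Box \Box \Box \neg (s \land \neg s). Evaluate φ at each world:
  0 (successors ∅): φ is true.
  1 (successors ∅): φ is true.
  2 (successors {0}): φ is true.
  3 (successors {0}): φ is true.
  4 (successors ∅): φ is true.
For instance, at 2:
  At 2: \Box \Box \Box \neg (s \land \neg s) requires \Box \Box \neg (s \land \neg s) at every successor {0}.
      At 0: no accessible worlds, so \Box \Box \neg (s \land \neg s) holds vacuously.
  So \Box \Box \Box \neg (s \land \neg s) is true at 2.
Satisfying worlds: {0, 1, 2, 3, 4}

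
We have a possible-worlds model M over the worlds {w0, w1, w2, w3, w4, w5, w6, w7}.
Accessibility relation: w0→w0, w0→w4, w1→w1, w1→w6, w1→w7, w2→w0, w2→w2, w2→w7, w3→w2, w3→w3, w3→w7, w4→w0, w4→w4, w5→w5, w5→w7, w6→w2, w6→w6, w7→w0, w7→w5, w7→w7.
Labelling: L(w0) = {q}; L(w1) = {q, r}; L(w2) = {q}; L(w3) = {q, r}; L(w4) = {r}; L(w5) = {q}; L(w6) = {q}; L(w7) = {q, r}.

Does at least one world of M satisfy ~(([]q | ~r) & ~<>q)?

Yes

Recall that []ψ holds at a world iff ψ holds at every accessible world, and <>ψ holds iff ψ holds at some accessible world.
Let φ = ~(([]q | ~r) & ~<>q). Evaluate φ at each world:
  w0 (successors {w0, w4}): φ is true.
  w1 (successors {w1, w6, w7}): φ is true.
  w2 (successors {w0, w2, w7}): φ is true.
  w3 (successors {w2, w3, w7}): φ is true.
  w4 (successors {w0, w4}): φ is true.
  w5 (successors {w5, w7}): φ is true.
  w6 (successors {w2, w6}): φ is true.
  w7 (successors {w0, w5, w7}): φ is true.
Detail at w0 (witness):
  At w0: ([]q | ~r) & ~<>q is false, so ~(([]q | ~r) & ~<>q) is true.
    At w0: []q | ~r is true, ~<>q is false, so ([]q | ~r) & ~<>q is false.
      At w0: []q is false, ~r is true, so []q | ~r is true.
      At w0: <>q is true, so ~<>q is false.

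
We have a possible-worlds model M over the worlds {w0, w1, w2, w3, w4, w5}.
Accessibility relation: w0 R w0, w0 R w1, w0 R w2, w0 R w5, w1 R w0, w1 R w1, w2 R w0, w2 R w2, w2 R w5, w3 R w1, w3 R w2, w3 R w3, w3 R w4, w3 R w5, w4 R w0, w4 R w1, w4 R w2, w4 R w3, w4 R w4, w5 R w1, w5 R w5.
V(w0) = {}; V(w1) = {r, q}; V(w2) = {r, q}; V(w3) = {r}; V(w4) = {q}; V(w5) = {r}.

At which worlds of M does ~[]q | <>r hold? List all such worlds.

w0, w1, w2, w3, w4, w5

Let φ = ~[]q | <>r. Evaluate φ at each world:
  w0 (successors {w0, w1, w2, w5}): φ is true.
  w1 (successors {w0, w1}): φ is true.
  w2 (successors {w0, w2, w5}): φ is true.
  w3 (successors {w1, w2, w3, w4, w5}): φ is true.
  w4 (successors {w0, w1, w2, w3, w4}): φ is true.
  w5 (successors {w1, w5}): φ is true.
For instance, at w5:
  At w5: ~[]q is true, <>r is true, so ~[]q | <>r is true.
    At w5: []q is false, so ~[]q is true.
      At w5: []q requires q at every successor {w1, w5}.
        q fails at w5, so []q is false at w5.
    At w5: <>r requires r at some successor in {w1, w5}.
      r holds at w1, so <>r is true at w5.
Satisfying worlds: {w0, w1, w2, w3, w4, w5}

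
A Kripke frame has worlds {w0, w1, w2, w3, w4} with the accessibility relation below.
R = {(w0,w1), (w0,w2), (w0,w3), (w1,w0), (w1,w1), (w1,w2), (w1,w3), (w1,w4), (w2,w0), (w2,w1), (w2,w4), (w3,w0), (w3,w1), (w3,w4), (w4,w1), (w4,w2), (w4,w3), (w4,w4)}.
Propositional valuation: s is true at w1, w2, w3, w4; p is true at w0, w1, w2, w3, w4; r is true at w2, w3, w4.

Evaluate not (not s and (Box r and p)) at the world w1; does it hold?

Recall that Box ψ holds at a world iff ψ holds at every accessible world, and Dia ψ holds iff ψ holds at some accessible world.
At w1: not s and (Box r and p) is false, so not (not s and (Box r and p)) is true.
  At w1: not s is false, Box r and p is false, so not s and (Box r and p) is false.
    At w1: Box r is false, p is true, so Box r and p is false.
      At w1: Box r requires r at every successor {w0, w1, w2, w3, w4}.
        r fails at w0, so Box r is false at w1.

Yes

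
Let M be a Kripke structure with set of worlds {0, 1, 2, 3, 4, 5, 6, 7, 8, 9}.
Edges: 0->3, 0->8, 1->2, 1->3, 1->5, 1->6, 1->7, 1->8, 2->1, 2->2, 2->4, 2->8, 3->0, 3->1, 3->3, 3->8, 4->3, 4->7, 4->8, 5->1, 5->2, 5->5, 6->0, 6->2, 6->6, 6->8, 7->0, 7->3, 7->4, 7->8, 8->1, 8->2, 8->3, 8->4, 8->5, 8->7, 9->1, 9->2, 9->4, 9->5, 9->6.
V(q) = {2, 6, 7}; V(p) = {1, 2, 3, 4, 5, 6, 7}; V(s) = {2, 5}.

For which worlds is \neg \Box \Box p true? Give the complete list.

Let φ = \neg \Box \Box p. Evaluate φ at each world:
  0 (successors {3, 8}): φ is true.
  1 (successors {2, 3, 5, 6, 7, 8}): φ is true.
  2 (successors {1, 2, 4, 8}): φ is true.
  3 (successors {0, 1, 3, 8}): φ is true.
  4 (successors {3, 7, 8}): φ is true.
  5 (successors {1, 2, 5}): φ is true.
  6 (successors {0, 2, 6, 8}): φ is true.
  7 (successors {0, 3, 4, 8}): φ is true.
  8 (successors {1, 2, 3, 4, 5, 7}): φ is true.
  9 (successors {1, 2, 4, 5, 6}): φ is true.
For instance, at 3:
  At 3: \Box \Box p is false, so \neg \Box \Box p is true.
    At 3: \Box \Box p requires \Box p at every successor {0, 1, 3, 8}.
      \Box p fails at 0, so \Box \Box p is false at 3.
Satisfying worlds: {0, 1, 2, 3, 4, 5, 6, 7, 8, 9}

0, 1, 2, 3, 4, 5, 6, 7, 8, 9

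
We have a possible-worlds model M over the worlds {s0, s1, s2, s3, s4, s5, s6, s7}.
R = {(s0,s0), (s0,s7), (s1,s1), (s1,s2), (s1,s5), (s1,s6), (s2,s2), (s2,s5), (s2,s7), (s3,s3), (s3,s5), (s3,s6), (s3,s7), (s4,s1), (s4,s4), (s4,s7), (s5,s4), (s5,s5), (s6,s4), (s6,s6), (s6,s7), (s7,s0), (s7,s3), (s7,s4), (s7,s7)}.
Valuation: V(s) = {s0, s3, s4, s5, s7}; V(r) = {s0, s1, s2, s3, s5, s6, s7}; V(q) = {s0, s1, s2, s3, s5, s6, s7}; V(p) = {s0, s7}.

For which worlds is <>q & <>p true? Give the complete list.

s0, s2, s3, s4, s6, s7

Let φ = <>q & <>p. Evaluate φ at each world:
  s0 (successors {s0, s7}): φ is true.
  s1 (successors {s1, s2, s5, s6}): φ is false.
  s2 (successors {s2, s5, s7}): φ is true.
  s3 (successors {s3, s5, s6, s7}): φ is true.
  s4 (successors {s1, s4, s7}): φ is true.
  s5 (successors {s4, s5}): φ is false.
  s6 (successors {s4, s6, s7}): φ is true.
  s7 (successors {s0, s3, s4, s7}): φ is true.
For instance, at s6:
  At s6: <>q is true, <>p is true, so <>q & <>p is true.
    At s6: <>q requires q at some successor in {s4, s6, s7}.
      q holds at s6, so <>q is true at s6.
    At s6: <>p requires p at some successor in {s4, s6, s7}.
      p holds at s7, so <>p is true at s6.
Satisfying worlds: {s0, s2, s3, s4, s6, s7}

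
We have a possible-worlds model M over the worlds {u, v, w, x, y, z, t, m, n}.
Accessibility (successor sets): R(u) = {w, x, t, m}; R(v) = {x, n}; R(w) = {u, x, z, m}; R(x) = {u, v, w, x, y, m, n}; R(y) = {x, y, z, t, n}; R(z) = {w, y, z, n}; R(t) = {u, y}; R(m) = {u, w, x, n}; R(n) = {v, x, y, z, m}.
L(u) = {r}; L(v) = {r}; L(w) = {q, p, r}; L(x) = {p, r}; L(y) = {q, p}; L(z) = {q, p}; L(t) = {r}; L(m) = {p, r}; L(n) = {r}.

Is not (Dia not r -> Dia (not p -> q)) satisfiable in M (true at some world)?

No

Recall that Dia ψ holds at a world iff ψ holds at some accessible world.
Let φ = not (Dia not r -> Dia (not p -> q)). Evaluate φ at each world:
  u (successors {w, x, t, m}): φ is false.
  v (successors {x, n}): φ is false.
  w (successors {u, x, z, m}): φ is false.
  x (successors {u, v, w, x, y, m, n}): φ is false.
  y (successors {x, y, z, t, n}): φ is false.
  z (successors {w, y, z, n}): φ is false.
  t (successors {u, y}): φ is false.
  m (successors {u, w, x, n}): φ is false.
  n (successors {v, x, y, z, m}): φ is false.
For instance, at y:
  At y: Dia not r -> Dia (not p -> q) is true, so not (Dia not r -> Dia (not p -> q)) is false.
    At y: Dia not r is true, Dia (not p -> q) is true, so Dia not r -> Dia (not p -> q) is true.
      At y: Dia not r requires not r at some successor in {x, y, z, t, n}.
        not r holds at y, so Dia not r is true at y.
      At y: Dia (not p -> q) requires not p -> q at some successor in {x, y, z, t, n}.
        not p -> q holds at x, so Dia (not p -> q) is true at y.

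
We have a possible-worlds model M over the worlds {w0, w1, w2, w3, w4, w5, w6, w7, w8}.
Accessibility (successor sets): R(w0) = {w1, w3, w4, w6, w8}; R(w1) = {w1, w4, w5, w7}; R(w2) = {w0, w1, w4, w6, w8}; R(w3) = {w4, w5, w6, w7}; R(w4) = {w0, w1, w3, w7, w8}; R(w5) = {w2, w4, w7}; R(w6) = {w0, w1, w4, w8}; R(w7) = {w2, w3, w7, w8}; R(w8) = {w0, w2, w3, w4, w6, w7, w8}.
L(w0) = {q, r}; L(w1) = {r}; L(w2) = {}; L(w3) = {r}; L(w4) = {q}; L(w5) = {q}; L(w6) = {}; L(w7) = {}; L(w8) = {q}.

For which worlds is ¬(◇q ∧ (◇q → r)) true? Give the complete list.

w2, w4, w5, w6, w7, w8

Let φ = ¬(◇q ∧ (◇q → r)). Evaluate φ at each world:
  w0 (successors {w1, w3, w4, w6, w8}): φ is false.
  w1 (successors {w1, w4, w5, w7}): φ is false.
  w2 (successors {w0, w1, w4, w6, w8}): φ is true.
  w3 (successors {w4, w5, w6, w7}): φ is false.
  w4 (successors {w0, w1, w3, w7, w8}): φ is true.
  w5 (successors {w2, w4, w7}): φ is true.
  w6 (successors {w0, w1, w4, w8}): φ is true.
  w7 (successors {w2, w3, w7, w8}): φ is true.
  w8 (successors {w0, w2, w3, w4, w6, w7, w8}): φ is true.
For instance, at w5:
  At w5: ◇q ∧ (◇q → r) is false, so ¬(◇q ∧ (◇q → r)) is true.
    At w5: ◇q is true, ◇q → r is false, so ◇q ∧ (◇q → r) is false.
      At w5: ◇q requires q at some successor in {w2, w4, w7}.
        q holds at w4, so ◇q is true at w5.
      At w5: ◇q is true, r is false, so ◇q → r is false.
Satisfying worlds: {w2, w4, w5, w6, w7, w8}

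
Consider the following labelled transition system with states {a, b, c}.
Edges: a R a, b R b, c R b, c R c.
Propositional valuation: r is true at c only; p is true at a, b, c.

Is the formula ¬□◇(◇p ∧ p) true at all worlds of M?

Let φ = ¬□◇(◇p ∧ p). Evaluate φ at each world:
  a (successors {a}): φ is false.
  b (successors {b}): φ is false.
  c (successors {b, c}): φ is false.
Detail at a (counterexample):
  At a: □◇(◇p ∧ p) is true, so ¬□◇(◇p ∧ p) is false.
    At a: □◇(◇p ∧ p) requires ◇(◇p ∧ p) at every successor {a}.
      At a: ◇(◇p ∧ p) is true.
    So □◇(◇p ∧ p) is true at a.

No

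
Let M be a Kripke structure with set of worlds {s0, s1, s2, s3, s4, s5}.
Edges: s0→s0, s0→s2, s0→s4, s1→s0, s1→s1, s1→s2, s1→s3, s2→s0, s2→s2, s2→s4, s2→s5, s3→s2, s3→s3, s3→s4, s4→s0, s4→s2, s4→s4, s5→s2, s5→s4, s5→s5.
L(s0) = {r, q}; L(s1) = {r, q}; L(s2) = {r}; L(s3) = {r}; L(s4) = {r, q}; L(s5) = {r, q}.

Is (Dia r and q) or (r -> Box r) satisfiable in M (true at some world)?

Let φ = (Dia r and q) or (r -> Box r). Evaluate φ at each world:
  s0 (successors {s0, s2, s4}): φ is true.
  s1 (successors {s0, s1, s2, s3}): φ is true.
  s2 (successors {s0, s2, s4, s5}): φ is true.
  s3 (successors {s2, s3, s4}): φ is true.
  s4 (successors {s0, s2, s4}): φ is true.
  s5 (successors {s2, s4, s5}): φ is true.
Detail at s0 (witness):
  At s0: Dia r and q is true, r -> Box r is true, so (Dia r and q) or (r -> Box r) is true.
    At s0: Dia r is true, q is true, so Dia r and q is true.
      At s0: Dia r requires r at some successor in {s0, s2, s4}.
        r holds at s0, so Dia r is true at s0.
    At s0: r is true, Box r is true, so r -> Box r is true.
      At s0: Box r requires r at every successor {s0, s2, s4}.
        At s0: r is true.
        At s2: r is true.
        At s4: r is true.
      So Box r is true at s0.

Yes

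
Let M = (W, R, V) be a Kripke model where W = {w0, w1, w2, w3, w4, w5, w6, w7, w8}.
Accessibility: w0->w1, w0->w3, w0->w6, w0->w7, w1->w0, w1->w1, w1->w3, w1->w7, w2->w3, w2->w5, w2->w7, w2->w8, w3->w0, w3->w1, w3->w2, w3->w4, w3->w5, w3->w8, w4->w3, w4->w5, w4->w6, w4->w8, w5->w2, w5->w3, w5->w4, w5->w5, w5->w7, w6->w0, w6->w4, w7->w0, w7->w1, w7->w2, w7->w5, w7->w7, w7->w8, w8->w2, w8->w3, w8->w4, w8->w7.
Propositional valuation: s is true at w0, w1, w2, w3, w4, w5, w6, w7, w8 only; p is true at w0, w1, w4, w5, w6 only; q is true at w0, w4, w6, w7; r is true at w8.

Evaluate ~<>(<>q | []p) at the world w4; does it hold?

At w4: <>(<>q | []p) is true, so ~<>(<>q | []p) is false.
  At w4: <>(<>q | []p) requires <>q | []p at some successor in {w3, w5, w6, w8}.
    <>q | []p holds at w3, so <>(<>q | []p) is true at w4.
      At w3: <>q is true, []p is false, so <>q | []p is true.

No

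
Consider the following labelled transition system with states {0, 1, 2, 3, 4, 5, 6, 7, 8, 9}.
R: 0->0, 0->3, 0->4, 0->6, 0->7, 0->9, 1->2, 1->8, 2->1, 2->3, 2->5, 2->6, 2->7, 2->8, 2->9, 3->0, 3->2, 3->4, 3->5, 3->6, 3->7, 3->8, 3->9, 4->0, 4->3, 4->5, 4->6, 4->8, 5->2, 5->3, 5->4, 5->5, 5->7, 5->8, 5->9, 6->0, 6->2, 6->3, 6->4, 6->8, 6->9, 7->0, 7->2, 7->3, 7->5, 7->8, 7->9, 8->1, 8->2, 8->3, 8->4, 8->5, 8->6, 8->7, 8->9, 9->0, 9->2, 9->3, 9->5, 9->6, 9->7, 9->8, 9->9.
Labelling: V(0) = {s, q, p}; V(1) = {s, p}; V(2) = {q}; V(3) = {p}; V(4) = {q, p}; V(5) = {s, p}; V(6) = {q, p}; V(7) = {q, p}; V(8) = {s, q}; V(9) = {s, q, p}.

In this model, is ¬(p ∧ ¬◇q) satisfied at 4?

At 4: p ∧ ¬◇q is false, so ¬(p ∧ ¬◇q) is true.
  At 4: p is true, ¬◇q is false, so p ∧ ¬◇q is false.
    At 4: ◇q is true, so ¬◇q is false.
      At 4: ◇q requires q at some successor in {0, 3, 5, 6, 8}.
        q holds at 0, so ◇q is true at 4.

Yes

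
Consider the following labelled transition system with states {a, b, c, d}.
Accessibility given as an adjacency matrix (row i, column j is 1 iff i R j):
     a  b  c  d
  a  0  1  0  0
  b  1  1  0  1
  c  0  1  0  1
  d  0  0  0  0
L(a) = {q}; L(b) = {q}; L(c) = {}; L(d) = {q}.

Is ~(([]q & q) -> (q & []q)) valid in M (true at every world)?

Let φ = ~(([]q & q) -> (q & []q)). Evaluate φ at each world:
  a (successors {b}): φ is false.
  b (successors {a, b, d}): φ is false.
  c (successors {b, d}): φ is false.
  d (successors ∅): φ is false.
Detail at a (counterexample):
  At a: ([]q & q) -> (q & []q) is true, so ~(([]q & q) -> (q & []q)) is false.
    At a: []q & q is true, q & []q is true, so ([]q & q) -> (q & []q) is true.
      At a: []q is true, q is true, so []q & q is true.
      At a: q is true, []q is true, so q & []q is true.

No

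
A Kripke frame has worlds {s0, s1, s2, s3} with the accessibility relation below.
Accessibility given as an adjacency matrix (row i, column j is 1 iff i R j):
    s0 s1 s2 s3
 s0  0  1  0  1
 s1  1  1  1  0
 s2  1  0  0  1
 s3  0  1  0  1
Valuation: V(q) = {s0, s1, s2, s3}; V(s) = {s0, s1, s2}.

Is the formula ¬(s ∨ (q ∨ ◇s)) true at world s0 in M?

No

At s0: s ∨ (q ∨ ◇s) is true, so ¬(s ∨ (q ∨ ◇s)) is false.
  At s0: s is true, q ∨ ◇s is true, so s ∨ (q ∨ ◇s) is true.
    At s0: q is true, ◇s is true, so q ∨ ◇s is true.
      At s0: ◇s requires s at some successor in {s1, s3}.
        s holds at s1, so ◇s is true at s0.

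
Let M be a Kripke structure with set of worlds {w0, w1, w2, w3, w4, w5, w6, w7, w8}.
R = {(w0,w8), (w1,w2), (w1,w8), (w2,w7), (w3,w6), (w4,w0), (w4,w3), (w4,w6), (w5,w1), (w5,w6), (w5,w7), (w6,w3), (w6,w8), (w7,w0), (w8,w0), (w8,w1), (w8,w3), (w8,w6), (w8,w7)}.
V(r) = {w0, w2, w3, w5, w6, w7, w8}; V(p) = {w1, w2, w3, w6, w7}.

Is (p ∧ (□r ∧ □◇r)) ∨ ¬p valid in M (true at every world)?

Yes

Recall that □ψ holds at a world iff ψ holds at every accessible world, and ◇ψ holds iff ψ holds at some accessible world.
Let φ = (p ∧ (□r ∧ □◇r)) ∨ ¬p. Evaluate φ at each world:
  w0 (successors {w8}): φ is true.
  w1 (successors {w2, w8}): φ is true.
  w2 (successors {w7}): φ is true.
  w3 (successors {w6}): φ is true.
  w4 (successors {w0, w3, w6}): φ is true.
  w5 (successors {w1, w6, w7}): φ is true.
  w6 (successors {w3, w8}): φ is true.
  w7 (successors {w0}): φ is true.
  w8 (successors {w0, w1, w3, w6, w7}): φ is true.
For instance, at w7:
  At w7: p ∧ (□r ∧ □◇r) is true, ¬p is false, so (p ∧ (□r ∧ □◇r)) ∨ ¬p is true.
    At w7: p is true, □r ∧ □◇r is true, so p ∧ (□r ∧ □◇r) is true.
      At w7: □r is true, □◇r is true, so □r ∧ □◇r is true.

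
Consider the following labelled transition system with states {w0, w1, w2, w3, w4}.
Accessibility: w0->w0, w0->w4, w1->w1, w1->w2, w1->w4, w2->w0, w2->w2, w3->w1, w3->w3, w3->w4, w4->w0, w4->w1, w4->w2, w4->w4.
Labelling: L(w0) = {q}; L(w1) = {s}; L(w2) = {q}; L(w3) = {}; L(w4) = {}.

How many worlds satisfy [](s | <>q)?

4

Recall that []ψ holds at a world iff ψ holds at every accessible world, and <>ψ holds iff ψ holds at some accessible world.
Let φ = [](s | <>q). Evaluate φ at each world:
  w0 (successors {w0, w4}): φ is true.
  w1 (successors {w1, w2, w4}): φ is true.
  w2 (successors {w0, w2}): φ is true.
  w3 (successors {w1, w3, w4}): φ is false.
  w4 (successors {w0, w1, w2, w4}): φ is true.
For instance, at w4:
  At w4: [](s | <>q) requires s | <>q at every successor {w0, w1, w2, w4}.
    At w0: s | <>q is true.
    At w1: s | <>q is true.
    At w2: s | <>q is true.
    At w4: s | <>q is true.
  So [](s | <>q) is true at w4.
Satisfying worlds: {w0, w1, w2, w4}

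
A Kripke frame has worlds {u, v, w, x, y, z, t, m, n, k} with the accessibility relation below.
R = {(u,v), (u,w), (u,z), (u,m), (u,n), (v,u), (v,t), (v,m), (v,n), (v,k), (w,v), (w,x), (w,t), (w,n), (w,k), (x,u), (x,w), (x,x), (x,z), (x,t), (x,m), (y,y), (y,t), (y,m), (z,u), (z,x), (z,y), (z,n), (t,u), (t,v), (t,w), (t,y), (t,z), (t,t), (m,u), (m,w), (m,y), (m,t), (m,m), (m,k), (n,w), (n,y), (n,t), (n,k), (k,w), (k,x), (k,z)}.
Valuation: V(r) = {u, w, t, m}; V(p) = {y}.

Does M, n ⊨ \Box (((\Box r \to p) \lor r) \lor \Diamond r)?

At n: \Box (((\Box r \to p) \lor r) \lor \Diamond r) requires ((\Box r \to p) \lor r) \lor \Diamond r at every successor {w, y, t, k}.
  At w: ((\Box r \to p) \lor r) \lor \Diamond r is true.
  At y: ((\Box r \to p) \lor r) \lor \Diamond r is true.
  At t: ((\Box r \to p) \lor r) \lor \Diamond r is true.
  At k: ((\Box r \to p) \lor r) \lor \Diamond r is true.
So \Box (((\Box r \to p) \lor r) \lor \Diamond r) is true at n.

Yes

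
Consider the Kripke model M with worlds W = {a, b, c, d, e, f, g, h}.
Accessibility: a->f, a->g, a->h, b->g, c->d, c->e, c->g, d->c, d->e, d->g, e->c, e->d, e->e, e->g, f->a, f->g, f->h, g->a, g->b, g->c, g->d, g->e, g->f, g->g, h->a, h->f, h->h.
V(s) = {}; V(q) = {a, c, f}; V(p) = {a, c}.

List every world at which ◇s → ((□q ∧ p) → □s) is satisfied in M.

a, b, c, d, e, f, g, h

Let φ = ◇s → ((□q ∧ p) → □s). Evaluate φ at each world:
  a (successors {f, g, h}): φ is true.
  b (successors {g}): φ is true.
  c (successors {d, e, g}): φ is true.
  d (successors {c, e, g}): φ is true.
  e (successors {c, d, e, g}): φ is true.
  f (successors {a, g, h}): φ is true.
  g (successors {a, b, c, d, e, f, g}): φ is true.
  h (successors {a, f, h}): φ is true.
For instance, at g:
  At g: ◇s is false, (□q ∧ p) → □s is true, so ◇s → ((□q ∧ p) → □s) is true.
    At g: ◇s requires s at some successor in {a, b, c, d, e, f, g}.
      At a: s is false.
      At b: s is false.
      At c: s is false.
      At d: s is false.
      At e: s is false.
      At f: s is false.
      At g: s is false.
    So ◇s is false at g.
    At g: □q ∧ p is false, □s is false, so (□q ∧ p) → □s is true.
      At g: □q is false, p is false, so □q ∧ p is false.
      At g: □s requires s at every successor {a, b, c, d, e, f, g}.
        s fails at a, so □s is false at g.
Satisfying worlds: {a, b, c, d, e, f, g, h}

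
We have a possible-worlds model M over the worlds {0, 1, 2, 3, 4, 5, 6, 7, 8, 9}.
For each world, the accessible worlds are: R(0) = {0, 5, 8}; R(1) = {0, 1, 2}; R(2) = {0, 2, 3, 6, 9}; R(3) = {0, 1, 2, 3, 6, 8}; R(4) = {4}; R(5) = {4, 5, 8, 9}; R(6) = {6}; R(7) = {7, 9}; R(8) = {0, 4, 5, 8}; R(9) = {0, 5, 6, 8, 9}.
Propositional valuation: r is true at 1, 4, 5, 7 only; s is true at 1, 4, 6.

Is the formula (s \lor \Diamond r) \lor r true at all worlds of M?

No

Let φ = (s \lor \Diamond r) \lor r. Evaluate φ at each world:
  0 (successors {0, 5, 8}): φ is true.
  1 (successors {0, 1, 2}): φ is true.
  2 (successors {0, 2, 3, 6, 9}): φ is false.
  3 (successors {0, 1, 2, 3, 6, 8}): φ is true.
  4 (successors {4}): φ is true.
  5 (successors {4, 5, 8, 9}): φ is true.
  6 (successors {6}): φ is true.
  7 (successors {7, 9}): φ is true.
  8 (successors {0, 4, 5, 8}): φ is true.
  9 (successors {0, 5, 6, 8, 9}): φ is true.
Detail at 2 (counterexample):
  At 2: s \lor \Diamond r is false, r is false, so (s \lor \Diamond r) \lor r is false.
    At 2: s is false, \Diamond r is false, so s \lor \Diamond r is false.
      At 2: \Diamond r requires r at some successor in {0, 2, 3, 6, 9}.
        At 0: r is false.
        At 2: r is false.
        At 3: r is false.
        At 6: r is false.
        At 9: r is false.
      So \Diamond r is false at 2.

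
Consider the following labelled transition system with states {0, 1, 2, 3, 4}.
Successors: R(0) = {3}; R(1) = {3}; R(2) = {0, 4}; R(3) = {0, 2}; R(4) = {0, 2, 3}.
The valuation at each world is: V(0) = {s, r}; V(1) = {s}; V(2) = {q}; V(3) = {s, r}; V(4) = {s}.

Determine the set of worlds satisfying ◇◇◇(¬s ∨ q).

2, 3, 4

Let φ = ◇◇◇(¬s ∨ q). Evaluate φ at each world:
  0 (successors {3}): φ is false.
  1 (successors {3}): φ is false.
  2 (successors {0, 4}): φ is true.
  3 (successors {0, 2}): φ is true.
  4 (successors {0, 2, 3}): φ is true.
For instance, at 1:
  At 1: ◇◇◇(¬s ∨ q) requires ◇◇(¬s ∨ q) at some successor in {3}.
    At 3: ◇◇(¬s ∨ q) is false.
  So ◇◇◇(¬s ∨ q) is false at 1.
Satisfying worlds: {2, 3, 4}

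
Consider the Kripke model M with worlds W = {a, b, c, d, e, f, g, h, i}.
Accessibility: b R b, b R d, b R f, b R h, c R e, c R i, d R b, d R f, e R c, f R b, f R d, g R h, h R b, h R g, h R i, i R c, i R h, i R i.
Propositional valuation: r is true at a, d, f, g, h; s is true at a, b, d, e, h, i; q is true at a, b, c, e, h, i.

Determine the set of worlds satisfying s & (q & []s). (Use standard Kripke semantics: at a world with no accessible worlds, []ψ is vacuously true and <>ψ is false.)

Recall that []ψ holds at a world iff ψ holds at every accessible world, and <>ψ holds iff ψ holds at some accessible world.
Let φ = s & (q & []s). Evaluate φ at each world:
  a (successors ∅): φ is true.
  b (successors {b, d, f, h}): φ is false.
  c (successors {e, i}): φ is false.
  d (successors {b, f}): φ is false.
  e (successors {c}): φ is false.
  f (successors {b, d}): φ is false.
  g (successors {h}): φ is false.
  h (successors {b, g, i}): φ is false.
  i (successors {c, h, i}): φ is false.
For instance, at d:
  At d: s is true, q & []s is false, so s & (q & []s) is false.
    At d: q is false, []s is false, so q & []s is false.
      At d: []s requires s at every successor {b, f}.
        s fails at f, so []s is false at d.
Satisfying worlds: {a}

a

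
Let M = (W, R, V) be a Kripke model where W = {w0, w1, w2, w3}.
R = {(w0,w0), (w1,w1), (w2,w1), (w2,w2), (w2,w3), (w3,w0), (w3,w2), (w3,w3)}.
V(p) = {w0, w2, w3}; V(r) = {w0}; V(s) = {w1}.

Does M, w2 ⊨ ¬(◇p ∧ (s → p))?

At w2: ◇p ∧ (s → p) is true, so ¬(◇p ∧ (s → p)) is false.
  At w2: ◇p is true, s → p is true, so ◇p ∧ (s → p) is true.
    At w2: ◇p requires p at some successor in {w1, w2, w3}.
      p holds at w2, so ◇p is true at w2.

No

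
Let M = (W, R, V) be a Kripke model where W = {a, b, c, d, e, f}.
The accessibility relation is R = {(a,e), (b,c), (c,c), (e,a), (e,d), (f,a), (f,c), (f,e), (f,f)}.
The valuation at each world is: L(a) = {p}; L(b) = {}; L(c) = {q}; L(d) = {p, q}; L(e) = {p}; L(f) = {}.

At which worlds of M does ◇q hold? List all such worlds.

b, c, e, f

Let φ = ◇q. Evaluate φ at each world:
  a (successors {e}): φ is false.
  b (successors {c}): φ is true.
  c (successors {c}): φ is true.
  d (successors ∅): φ is false.
  e (successors {a, d}): φ is true.
  f (successors {a, c, e, f}): φ is true.
For instance, at e:
  At e: ◇q requires q at some successor in {a, d}.
    q holds at d, so ◇q is true at e.
Satisfying worlds: {b, c, e, f}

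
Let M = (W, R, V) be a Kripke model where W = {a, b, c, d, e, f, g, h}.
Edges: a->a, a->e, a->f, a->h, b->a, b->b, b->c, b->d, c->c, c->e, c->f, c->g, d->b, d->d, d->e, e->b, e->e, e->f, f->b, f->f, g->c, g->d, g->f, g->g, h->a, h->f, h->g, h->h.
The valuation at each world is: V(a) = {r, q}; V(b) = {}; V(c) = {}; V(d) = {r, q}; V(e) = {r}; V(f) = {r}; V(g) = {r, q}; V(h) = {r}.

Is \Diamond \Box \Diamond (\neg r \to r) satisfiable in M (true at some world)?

Let φ = \Diamond \Box \Diamond (\neg r \to r). Evaluate φ at each world:
  a (successors {a, e, f, h}): φ is true.
  b (successors {a, b, c, d}): φ is true.
  c (successors {c, e, f, g}): φ is true.
  d (successors {b, d, e}): φ is true.
  e (successors {b, e, f}): φ is true.
  f (successors {b, f}): φ is true.
  g (successors {c, d, f, g}): φ is true.
  h (successors {a, f, g, h}): φ is true.
Detail at a (witness):
  At a: \Diamond \Box \Diamond (\neg r \to r) requires \Box \Diamond (\neg r \to r) at some successor in {a, e, f, h}.
    \Box \Diamond (\neg r \to r) holds at a, so \Diamond \Box \Diamond (\neg r \to r) is true at a.
      At a: \Box \Diamond (\neg r \to r) requires \Diamond (\neg r \to r) at every successor {a, e, f, h}.
        At a: \Diamond (\neg r \to r) is true.
        At e: \Diamond (\neg r \to r) is true.
        At f: \Diamond (\neg r \to r) is true.
        At h: \Diamond (\neg r \to r) is true.
      So \Box \Diamond (\neg r \to r) is true at a.

Yes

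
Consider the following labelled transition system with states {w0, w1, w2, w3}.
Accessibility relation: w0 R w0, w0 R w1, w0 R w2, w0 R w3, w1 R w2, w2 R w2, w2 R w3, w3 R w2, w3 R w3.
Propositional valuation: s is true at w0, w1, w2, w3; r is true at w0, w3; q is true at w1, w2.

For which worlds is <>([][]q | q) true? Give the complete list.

Let φ = <>([][]q | q). Evaluate φ at each world:
  w0 (successors {w0, w1, w2, w3}): φ is true.
  w1 (successors {w2}): φ is true.
  w2 (successors {w2, w3}): φ is true.
  w3 (successors {w2, w3}): φ is true.
For instance, at w0:
  At w0: <>([][]q | q) requires [][]q | q at some successor in {w0, w1, w2, w3}.
    [][]q | q holds at w1, so <>([][]q | q) is true at w0.
      At w1: [][]q is false, q is true, so [][]q | q is true.
Satisfying worlds: {w0, w1, w2, w3}

w0, w1, w2, w3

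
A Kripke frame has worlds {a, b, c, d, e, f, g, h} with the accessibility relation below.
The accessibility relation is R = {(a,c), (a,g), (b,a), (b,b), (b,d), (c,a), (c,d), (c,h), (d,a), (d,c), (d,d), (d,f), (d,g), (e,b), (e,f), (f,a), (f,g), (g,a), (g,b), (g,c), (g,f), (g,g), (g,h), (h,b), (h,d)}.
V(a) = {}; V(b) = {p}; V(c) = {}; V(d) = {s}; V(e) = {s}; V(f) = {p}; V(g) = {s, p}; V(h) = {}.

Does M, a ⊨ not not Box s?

No

At a: not Box s is true, so not not Box s is false.
  At a: Box s is false, so not Box s is true.
    At a: Box s requires s at every successor {c, g}.
      s fails at c, so Box s is false at a.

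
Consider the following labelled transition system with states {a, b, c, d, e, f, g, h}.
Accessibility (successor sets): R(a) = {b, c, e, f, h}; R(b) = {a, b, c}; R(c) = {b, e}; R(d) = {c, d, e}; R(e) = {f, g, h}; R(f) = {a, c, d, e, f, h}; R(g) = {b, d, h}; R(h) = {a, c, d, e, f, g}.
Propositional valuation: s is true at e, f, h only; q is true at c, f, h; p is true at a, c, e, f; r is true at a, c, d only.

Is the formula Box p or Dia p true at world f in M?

Yes

At f: Box p is false, Dia p is true, so Box p or Dia p is true.
  At f: Box p requires p at every successor {a, c, d, e, f, h}.
    p fails at d, so Box p is false at f.
  At f: Dia p requires p at some successor in {a, c, d, e, f, h}.
    p holds at a, so Dia p is true at f.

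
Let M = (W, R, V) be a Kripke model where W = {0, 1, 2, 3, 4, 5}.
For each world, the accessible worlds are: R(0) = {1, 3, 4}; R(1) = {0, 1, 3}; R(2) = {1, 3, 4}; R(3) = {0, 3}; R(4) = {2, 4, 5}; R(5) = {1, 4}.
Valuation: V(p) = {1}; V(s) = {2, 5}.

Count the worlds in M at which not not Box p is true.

Recall that Box ψ holds at a world iff ψ holds at every accessible world, and Dia ψ holds iff ψ holds at some accessible world.
Let φ = not not Box p. Evaluate φ at each world:
  0 (successors {1, 3, 4}): φ is false.
  1 (successors {0, 1, 3}): φ is false.
  2 (successors {1, 3, 4}): φ is false.
  3 (successors {0, 3}): φ is false.
  4 (successors {2, 4, 5}): φ is false.
  5 (successors {1, 4}): φ is false.
For instance, at 2:
  At 2: not Box p is true, so not not Box p is false.
    At 2: Box p is false, so not Box p is true.
      At 2: Box p requires p at every successor {1, 3, 4}.
        p fails at 3, so Box p is false at 2.
Satisfying worlds: none.

0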